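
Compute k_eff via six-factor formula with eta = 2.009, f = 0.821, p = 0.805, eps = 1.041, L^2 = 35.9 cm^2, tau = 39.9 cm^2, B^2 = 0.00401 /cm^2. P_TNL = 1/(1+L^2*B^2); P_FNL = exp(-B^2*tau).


k_inf = eta*f*p*eps = 2.009*0.821*0.805*1.041 = 1.382196
P_TNL = 1/(1 + L^2*B^2) = 1/(1 + 35.9*0.00401) = 0.8741572
P_FNL = exp(-B^2*tau) = exp(-0.00401*39.9) = 0.8521446
k_eff = k_inf * P_TNL * P_FNL = 1.382196 * 0.8741572 * 0.8521446
k_eff = 1.0296

1.0296


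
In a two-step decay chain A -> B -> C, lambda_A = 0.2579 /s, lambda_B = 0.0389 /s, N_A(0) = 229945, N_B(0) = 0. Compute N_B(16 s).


N_B(t) = lambda_A * N_A0 / (lambda_B - lambda_A) * [exp(-lambda_A*t) - exp(-lambda_B*t)]
exp(-0.2579*16) = 0.01614088; exp(-0.0389*16) = 0.5366549
N_B = 0.2579 * 229945 / (0.0389 - 0.2579) * (0.01614088 - 0.5366549)
N_B = 140950

140950


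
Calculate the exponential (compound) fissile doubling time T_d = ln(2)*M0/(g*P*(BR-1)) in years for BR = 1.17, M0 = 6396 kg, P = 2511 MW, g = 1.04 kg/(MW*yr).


Breeding gain G = BR - 1 = 1.17 - 1 = 0.17
Fissile production rate = g * P * G = 1.04 * 2511 * 0.17 = 443.9448 kg/yr
T_d = ln(2) * M0 / (g * P * G)
T_d = ln(2) * 6396 / 443.9448 = 9.9863 yr

9.9863


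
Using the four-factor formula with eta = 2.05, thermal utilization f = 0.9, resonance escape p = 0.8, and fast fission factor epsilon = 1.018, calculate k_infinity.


k_inf = eta * f * p * epsilon
k_inf = 2.05 * 0.9 * 0.8 * 1.018
k_inf = 1.5026

1.5026


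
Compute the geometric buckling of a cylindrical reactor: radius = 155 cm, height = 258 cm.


B^2 = (2.405/R)^2 + (pi/H)^2
B^2 = (2.405/155)^2 + (pi/258)^2
B^2 = 3.8902e-04 /cm^2

3.8902e-04


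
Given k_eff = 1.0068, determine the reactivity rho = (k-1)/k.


rho = (k_eff - 1) / k_eff
rho = (1.0068 - 1) / 1.0068
rho = 0.0067541

0.0067541


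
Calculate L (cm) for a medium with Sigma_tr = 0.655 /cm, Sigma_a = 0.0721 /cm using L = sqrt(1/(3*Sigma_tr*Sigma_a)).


D = 1 / (3 * Sigma_tr) = 1 / (3 * 0.655) = 0.5089059 cm
L = sqrt(D / Sigma_a)
L = sqrt(0.5089059 / 0.0721)
L = 2.6568 cm

2.6568


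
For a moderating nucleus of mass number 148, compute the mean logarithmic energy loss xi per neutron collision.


xi = 1 + (A-1)^2/(2A) * ln((A-1)/(A+1))
xi = 1 + (148-1)^2/(2*148) * ln((148-1)/(148 +1))
xi = 0.013453

0.013453


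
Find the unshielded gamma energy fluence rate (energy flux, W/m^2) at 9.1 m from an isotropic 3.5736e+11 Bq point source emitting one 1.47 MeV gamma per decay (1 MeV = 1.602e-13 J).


psi = A * E * 1.602e-13 / (4*pi*r^2)
psi = 3.5736e+11 * 1.47 * 1.602e-13 / (4*pi*9.1^2)
psi = 8.0871e-05 W/m^2

8.0871e-05


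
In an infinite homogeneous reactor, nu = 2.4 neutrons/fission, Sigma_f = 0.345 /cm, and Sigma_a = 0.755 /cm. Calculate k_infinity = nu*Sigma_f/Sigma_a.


k_inf = nu * Sigma_f / Sigma_a
k_inf = 2.4 * 0.345 / 0.755
k_inf = 1.0967

1.0967


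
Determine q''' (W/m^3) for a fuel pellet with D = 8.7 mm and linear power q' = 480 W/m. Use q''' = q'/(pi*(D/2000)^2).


r = D / 2 / 1000 = 8.7 / 2 / 1000 = 0.00435 m
q''' = q' / (pi * r^2)
q''' = 480 / (pi * 0.00435^2)
q''' = 8.0744e+06 W/m^3

8.0744e+06


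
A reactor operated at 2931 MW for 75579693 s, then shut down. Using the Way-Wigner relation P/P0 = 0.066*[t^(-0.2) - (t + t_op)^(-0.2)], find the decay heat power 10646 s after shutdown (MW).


P/P0 = 0.066 * [t^(-0.2) - (t + t_op)^(-0.2)]
P/P0 = 0.066 * [10646^(-0.2) - (10646 + 75579693)^(-0.2)]
P/P0 = 0.066 * [0.1565174 - 0.02656481] = 0.008576871
P = 2931 * 0.008576871 = 25.139 MW

25.139


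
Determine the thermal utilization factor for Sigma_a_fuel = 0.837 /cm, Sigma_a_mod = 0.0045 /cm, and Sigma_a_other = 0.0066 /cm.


f = Sigma_a_fuel / (Sigma_a_fuel + Sigma_a_mod + Sigma_a_other)
f = 0.837 / (0.837 + 0.0045 + 0.0066)
f = 0.98691

0.98691


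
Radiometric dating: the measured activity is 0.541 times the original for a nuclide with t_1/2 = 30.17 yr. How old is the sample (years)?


lambda = ln(2) / t_half = ln(2) / 30.17 = 0.02297472 /yr
t = -ln(A/A0) / lambda
t = -ln(0.541) / 0.02297472
t = 26.740 yr

26.740


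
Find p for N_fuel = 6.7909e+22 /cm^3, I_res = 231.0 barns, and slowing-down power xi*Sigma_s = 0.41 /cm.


p = exp(-N * I * 1e-24 / (xi*Sigma_s))
p = exp(-6.7909e+22 * 231.0 * 1e-24 / 0.41)
p = 2.4182e-17

2.4182e-17


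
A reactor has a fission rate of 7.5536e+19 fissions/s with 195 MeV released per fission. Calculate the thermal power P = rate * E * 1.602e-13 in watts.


P = fission_rate * E_MeV * 1.602e-13
P = 7.5536e+19 * 195 * 1.602e-13
P = 2.3597e+09 W

2.3597e+09


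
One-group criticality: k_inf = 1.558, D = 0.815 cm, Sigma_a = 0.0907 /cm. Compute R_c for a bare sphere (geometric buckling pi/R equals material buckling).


L^2 = D / Sigma_a = 0.815 / 0.0907 = 8.985667 cm^2
B_m^2 = (k_inf - 1) / L^2 = (1.558 - 1) / 8.985667 = 0.06209890 /cm^2
For a bare sphere: B_g = pi/R, so R_c = pi / sqrt(B_m^2)
R_c = pi / sqrt(0.06209890) = 12.607 cm

12.607


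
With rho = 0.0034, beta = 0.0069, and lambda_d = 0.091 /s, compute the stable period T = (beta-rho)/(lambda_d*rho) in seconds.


T = (beta - rho) / (lambda_d * rho)
T = (0.0069 - 0.0034) / (0.091 * 0.0034)
T = 11.312 s

11.312


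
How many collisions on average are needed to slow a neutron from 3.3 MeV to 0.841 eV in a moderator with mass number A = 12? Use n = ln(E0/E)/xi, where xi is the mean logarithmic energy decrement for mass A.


xi = 1 + (A-1)^2/(2A)*ln((A-1)/(A+1)) = 0.1577690 (for A = 12)
n = ln(E0/E) / xi
n = ln(3.3e6 / 0.841) / 0.1577690
n = ln(3.923900e+06) / 0.1577690 = 96.233

96.233


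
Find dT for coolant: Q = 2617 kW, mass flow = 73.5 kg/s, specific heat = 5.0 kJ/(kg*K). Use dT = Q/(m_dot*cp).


dT = Q / (m_dot * cp)
dT = 2617 / (73.5 * 5.0)
dT = 7.1211 C

7.1211


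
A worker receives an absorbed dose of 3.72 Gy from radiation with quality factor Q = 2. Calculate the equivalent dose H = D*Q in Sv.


H = D * Q
H = 3.72 * 2
H = 7.4400 Sv

7.4400


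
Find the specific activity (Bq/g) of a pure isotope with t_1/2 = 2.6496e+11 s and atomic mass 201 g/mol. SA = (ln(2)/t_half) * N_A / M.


lambda = ln(2) / t_half = ln(2) / 2.6496e+11 = 2.616045e-12 /s
SA = lambda * N_A / M
SA = 2.616045e-12 * 6.022e23 / 201
SA = 7.8377e+09 Bq/g

7.8377e+09


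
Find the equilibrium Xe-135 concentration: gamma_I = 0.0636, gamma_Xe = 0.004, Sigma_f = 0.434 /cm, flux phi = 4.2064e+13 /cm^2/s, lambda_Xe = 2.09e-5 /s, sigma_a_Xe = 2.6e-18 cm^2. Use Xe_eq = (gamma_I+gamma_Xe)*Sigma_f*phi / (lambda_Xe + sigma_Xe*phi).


Xe_eq = (gamma_I + gamma_Xe) * Sigma_f * phi / (lambda_Xe + sigma_Xe * phi)
Numerator = (0.0636 + 0.004) * 0.434 * 4.2064e+13 = 1.234090e+12
Denominator = 2.09e-5 + 2.6e-18 * 4.2064e+13 = 1.302664e-04
Xe_eq = 1.234090e+12 / 1.302664e-04 = 9.4736e+15 /cm^3

9.4736e+15


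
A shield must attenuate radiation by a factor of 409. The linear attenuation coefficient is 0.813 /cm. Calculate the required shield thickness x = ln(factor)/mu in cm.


x = ln(factor) / mu
x = ln(409) / 0.813
x = 7.3969 cm

7.3969


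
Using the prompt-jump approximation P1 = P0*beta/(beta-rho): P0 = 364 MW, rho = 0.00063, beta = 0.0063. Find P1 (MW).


P1/P0 = beta / (beta - rho)
P1/P0 = 0.0063 / (0.0063 - 0.00063) = 1.111111
P1 = 364 * 1.111111 = 404.44 MW

404.44


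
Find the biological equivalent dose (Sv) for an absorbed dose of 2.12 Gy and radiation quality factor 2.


H = D * Q
H = 2.12 * 2
H = 4.2400 Sv

4.2400


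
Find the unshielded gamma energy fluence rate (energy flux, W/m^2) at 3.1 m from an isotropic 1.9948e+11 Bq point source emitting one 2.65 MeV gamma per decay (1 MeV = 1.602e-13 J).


psi = A * E * 1.602e-13 / (4*pi*r^2)
psi = 1.9948e+11 * 2.65 * 1.602e-13 / (4*pi*3.1^2)
psi = 7.0125e-04 W/m^2

7.0125e-04


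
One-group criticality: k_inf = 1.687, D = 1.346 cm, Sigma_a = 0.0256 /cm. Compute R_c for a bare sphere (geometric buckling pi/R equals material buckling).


L^2 = D / Sigma_a = 1.346 / 0.0256 = 52.57812 cm^2
B_m^2 = (k_inf - 1) / L^2 = (1.687 - 1) / 52.57812 = 0.01306627 /cm^2
For a bare sphere: B_g = pi/R, so R_c = pi / sqrt(B_m^2)
R_c = pi / sqrt(0.01306627) = 27.484 cm

27.484


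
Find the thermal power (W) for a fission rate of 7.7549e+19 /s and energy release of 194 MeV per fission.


P = fission_rate * E_MeV * 1.602e-13
P = 7.7549e+19 * 194 * 1.602e-13
P = 2.4101e+09 W

2.4101e+09


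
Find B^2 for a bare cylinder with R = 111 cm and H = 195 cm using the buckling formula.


B^2 = (2.405/R)^2 + (pi/H)^2
B^2 = (2.405/111)^2 + (pi/195)^2
B^2 = 7.2900e-04 /cm^2

7.2900e-04


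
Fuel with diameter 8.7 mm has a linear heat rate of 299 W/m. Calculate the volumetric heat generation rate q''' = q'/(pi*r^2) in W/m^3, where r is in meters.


r = D / 2 / 1000 = 8.7 / 2 / 1000 = 0.00435 m
q''' = q' / (pi * r^2)
q''' = 299 / (pi * 0.00435^2)
q''' = 5.0297e+06 W/m^3

5.0297e+06


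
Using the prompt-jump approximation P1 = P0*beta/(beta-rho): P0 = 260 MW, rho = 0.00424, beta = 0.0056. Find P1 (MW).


P1/P0 = beta / (beta - rho)
P1/P0 = 0.0056 / (0.0056 - 0.00424) = 4.117647
P1 = 260 * 4.117647 = 1070.6 MW

1070.6


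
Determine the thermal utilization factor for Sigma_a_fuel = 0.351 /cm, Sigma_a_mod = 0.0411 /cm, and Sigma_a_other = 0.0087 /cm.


f = Sigma_a_fuel / (Sigma_a_fuel + Sigma_a_mod + Sigma_a_other)
f = 0.351 / (0.351 + 0.0411 + 0.0087)
f = 0.87575

0.87575


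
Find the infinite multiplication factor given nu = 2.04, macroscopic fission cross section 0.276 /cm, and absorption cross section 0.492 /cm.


k_inf = nu * Sigma_f / Sigma_a
k_inf = 2.04 * 0.276 / 0.492
k_inf = 1.1444

1.1444


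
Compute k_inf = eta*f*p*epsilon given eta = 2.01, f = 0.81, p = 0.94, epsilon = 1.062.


k_inf = eta * f * p * epsilon
k_inf = 2.01 * 0.81 * 0.94 * 1.062
k_inf = 1.6253

1.6253


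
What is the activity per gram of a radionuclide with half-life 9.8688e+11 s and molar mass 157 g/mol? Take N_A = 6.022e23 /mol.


lambda = ln(2) / t_half = ln(2) / 9.8688e+11 = 7.023622e-13 /s
SA = lambda * N_A / M
SA = 7.023622e-13 * 6.022e23 / 157
SA = 2.6940e+09 Bq/g

2.6940e+09


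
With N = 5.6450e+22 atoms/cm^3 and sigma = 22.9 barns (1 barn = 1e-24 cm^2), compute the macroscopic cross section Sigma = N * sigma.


Sigma = N * sigma_barns * 1e-24
Sigma = 5.6450e+22 * 22.9 * 1e-24
Sigma = 1.2927 /cm

1.2927


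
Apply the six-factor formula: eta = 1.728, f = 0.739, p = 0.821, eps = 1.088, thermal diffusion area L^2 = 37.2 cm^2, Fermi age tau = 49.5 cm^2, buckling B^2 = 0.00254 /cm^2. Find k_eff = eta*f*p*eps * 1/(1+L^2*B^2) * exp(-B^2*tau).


k_inf = eta*f*p*eps = 1.728*0.739*0.821*1.088 = 1.140671
P_TNL = 1/(1 + L^2*B^2) = 1/(1 + 37.2*0.00254) = 0.9136692
P_FNL = exp(-B^2*tau) = exp(-0.00254*49.5) = 0.8818529
k_eff = k_inf * P_TNL * P_FNL = 1.140671 * 0.9136692 * 0.8818529
k_eff = 0.91906

0.91906


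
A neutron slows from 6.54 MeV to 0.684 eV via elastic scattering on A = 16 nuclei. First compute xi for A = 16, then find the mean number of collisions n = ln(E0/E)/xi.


xi = 1 + (A-1)^2/(2A)*ln((A-1)/(A+1)) = 0.1199467 (for A = 16)
n = ln(E0/E) / xi
n = ln(6.54e6 / 0.684) / 0.1199467
n = ln(9.561404e+06) / 0.1199467 = 134.00

134.00


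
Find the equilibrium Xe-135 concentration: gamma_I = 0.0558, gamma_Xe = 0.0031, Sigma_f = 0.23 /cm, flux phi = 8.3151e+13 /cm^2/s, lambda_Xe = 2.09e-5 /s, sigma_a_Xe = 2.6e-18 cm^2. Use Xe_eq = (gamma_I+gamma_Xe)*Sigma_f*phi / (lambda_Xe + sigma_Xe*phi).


Xe_eq = (gamma_I + gamma_Xe) * Sigma_f * phi / (lambda_Xe + sigma_Xe * phi)
Numerator = (0.0558 + 0.0031) * 0.23 * 8.3151e+13 = 1.126447e+12
Denominator = 2.09e-5 + 2.6e-18 * 8.3151e+13 = 2.370926e-04
Xe_eq = 1.126447e+12 / 2.370926e-04 = 4.7511e+15 /cm^3

4.7511e+15


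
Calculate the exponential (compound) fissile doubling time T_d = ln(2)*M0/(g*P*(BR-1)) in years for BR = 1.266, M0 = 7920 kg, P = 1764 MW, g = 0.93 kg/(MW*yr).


Breeding gain G = BR - 1 = 1.266 - 1 = 0.266
Fissile production rate = g * P * G = 0.93 * 1764 * 0.266 = 436.37832 kg/yr
T_d = ln(2) * M0 / (g * P * G)
T_d = ln(2) * 7920 / 436.37832 = 12.580 yr

12.580


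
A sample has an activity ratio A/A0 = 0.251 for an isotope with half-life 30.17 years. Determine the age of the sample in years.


lambda = ln(2) / t_half = ln(2) / 30.17 = 0.02297472 /yr
t = -ln(A/A0) / lambda
t = -ln(0.251) / 0.02297472
t = 60.166 yr

60.166


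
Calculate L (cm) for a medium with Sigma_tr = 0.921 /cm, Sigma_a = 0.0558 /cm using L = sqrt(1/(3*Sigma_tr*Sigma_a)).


D = 1 / (3 * Sigma_tr) = 1 / (3 * 0.921) = 0.3619254 cm
L = sqrt(D / Sigma_a)
L = sqrt(0.3619254 / 0.0558)
L = 2.5468 cm

2.5468


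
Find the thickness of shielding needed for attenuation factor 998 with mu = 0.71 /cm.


x = ln(factor) / mu
x = ln(998) / 0.71
x = 9.7264 cm

9.7264


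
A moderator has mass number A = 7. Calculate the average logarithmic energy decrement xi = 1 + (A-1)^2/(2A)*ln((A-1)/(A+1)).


xi = 1 + (A-1)^2/(2A) * ln((A-1)/(A+1))
xi = 1 + (7-1)^2/(2*7) * ln((7-1)/(7 +1))
xi = 0.26025

0.26025


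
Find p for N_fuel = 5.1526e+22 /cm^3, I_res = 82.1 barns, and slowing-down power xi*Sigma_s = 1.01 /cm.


p = exp(-N * I * 1e-24 / (xi*Sigma_s))
p = exp(-5.1526e+22 * 82.1 * 1e-24 / 1.01)
p = 0.015171

0.015171


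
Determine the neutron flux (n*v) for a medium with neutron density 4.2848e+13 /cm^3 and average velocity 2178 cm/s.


phi = n * v
phi = 4.2848e+13 * 2178
phi = 9.3323e+16 /cm^2/s

9.3323e+16


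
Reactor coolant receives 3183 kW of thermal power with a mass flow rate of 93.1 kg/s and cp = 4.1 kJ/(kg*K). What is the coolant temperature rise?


dT = Q / (m_dot * cp)
dT = 3183 / (93.1 * 4.1)
dT = 8.3388 C

8.3388


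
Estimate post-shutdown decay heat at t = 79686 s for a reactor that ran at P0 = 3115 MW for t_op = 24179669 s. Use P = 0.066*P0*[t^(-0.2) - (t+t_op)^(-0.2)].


P/P0 = 0.066 * [t^(-0.2) - (t + t_op)^(-0.2)]
P/P0 = 0.066 * [79686^(-0.2) - (79686 + 24179669)^(-0.2)]
P/P0 = 0.066 * [0.1046462 - 0.03334450] = 0.004705912
P = 3115 * 0.004705912 = 14.659 MW

14.659


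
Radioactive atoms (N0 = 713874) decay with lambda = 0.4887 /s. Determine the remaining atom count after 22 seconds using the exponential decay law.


N = N0 * exp(-lambda * t)
N = 713874 * exp(-0.4887 * 22)
N = 15.288

15.288


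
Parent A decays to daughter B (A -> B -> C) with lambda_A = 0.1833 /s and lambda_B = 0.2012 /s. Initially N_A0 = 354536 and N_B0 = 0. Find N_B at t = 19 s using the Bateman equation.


N_B(t) = lambda_A * N_A0 / (lambda_B - lambda_A) * [exp(-lambda_A*t) - exp(-lambda_B*t)]
exp(-0.1833*19) = 0.03072434; exp(-0.2012*19) = 0.02186649
N_B = 0.1833 * 354536 / (0.2012 - 0.1833) * (0.03072434 - 0.02186649)
N_B = 32159

32159


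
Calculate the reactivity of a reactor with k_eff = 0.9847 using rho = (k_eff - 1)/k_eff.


rho = (k_eff - 1) / k_eff
rho = (0.9847 - 1) / 0.9847
rho = -0.015538

-0.015538


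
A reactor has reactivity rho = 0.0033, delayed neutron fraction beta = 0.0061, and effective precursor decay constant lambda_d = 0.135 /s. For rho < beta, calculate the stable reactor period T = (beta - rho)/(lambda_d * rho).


T = (beta - rho) / (lambda_d * rho)
T = (0.0061 - 0.0033) / (0.135 * 0.0033)
T = 6.2851 s

6.2851


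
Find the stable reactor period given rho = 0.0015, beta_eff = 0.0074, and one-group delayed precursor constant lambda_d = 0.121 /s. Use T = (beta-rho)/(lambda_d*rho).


T = (beta - rho) / (lambda_d * rho)
T = (0.0074 - 0.0015) / (0.121 * 0.0015)
T = 32.507 s

32.507


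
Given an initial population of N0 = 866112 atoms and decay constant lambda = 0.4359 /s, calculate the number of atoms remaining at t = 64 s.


N = N0 * exp(-lambda * t)
N = 866112 * exp(-0.4359 * 64)
N = 6.6344e-07

6.6344e-07


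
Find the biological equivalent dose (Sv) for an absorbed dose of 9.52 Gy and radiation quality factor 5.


H = D * Q
H = 9.52 * 5
H = 47.600 Sv

47.600


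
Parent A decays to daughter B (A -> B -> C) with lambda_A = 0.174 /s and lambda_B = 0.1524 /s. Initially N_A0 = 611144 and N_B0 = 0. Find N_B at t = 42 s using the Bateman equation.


N_B(t) = lambda_A * N_A0 / (lambda_B - lambda_A) * [exp(-lambda_A*t) - exp(-lambda_B*t)]
exp(-0.174*42) = 6.701560e-04; exp(-0.1524*42) = 0.001660229
N_B = 0.174 * 611144 / (0.1524 - 0.174) * (6.701560e-04 - 0.001660229)
N_B = 4874.2

4874.2


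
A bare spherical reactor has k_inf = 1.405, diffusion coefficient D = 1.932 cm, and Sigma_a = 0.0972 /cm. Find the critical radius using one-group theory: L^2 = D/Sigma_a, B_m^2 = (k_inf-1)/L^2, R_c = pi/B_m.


L^2 = D / Sigma_a = 1.932 / 0.0972 = 19.87654 cm^2
B_m^2 = (k_inf - 1) / L^2 = (1.405 - 1) / 19.87654 = 0.02037578 /cm^2
For a bare sphere: B_g = pi/R, so R_c = pi / sqrt(B_m^2)
R_c = pi / sqrt(0.02037578) = 22.009 cm

22.009


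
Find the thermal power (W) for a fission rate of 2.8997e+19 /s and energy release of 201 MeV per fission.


P = fission_rate * E_MeV * 1.602e-13
P = 2.8997e+19 * 201 * 1.602e-13
P = 9.3371e+08 W

9.3371e+08


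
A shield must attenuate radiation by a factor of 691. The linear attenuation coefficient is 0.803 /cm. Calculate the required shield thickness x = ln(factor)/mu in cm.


x = ln(factor) / mu
x = ln(691) / 0.803
x = 8.1421 cm

8.1421


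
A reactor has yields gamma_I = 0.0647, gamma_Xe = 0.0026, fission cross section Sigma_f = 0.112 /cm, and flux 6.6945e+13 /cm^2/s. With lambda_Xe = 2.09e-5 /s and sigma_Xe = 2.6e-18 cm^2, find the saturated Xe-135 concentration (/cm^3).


Xe_eq = (gamma_I + gamma_Xe) * Sigma_f * phi / (lambda_Xe + sigma_Xe * phi)
Numerator = (0.0647 + 0.0026) * 0.112 * 6.6945e+13 = 5.046046e+11
Denominator = 2.09e-5 + 2.6e-18 * 6.6945e+13 = 1.949570e-04
Xe_eq = 5.046046e+11 / 1.949570e-04 = 2.5883e+15 /cm^3

2.5883e+15


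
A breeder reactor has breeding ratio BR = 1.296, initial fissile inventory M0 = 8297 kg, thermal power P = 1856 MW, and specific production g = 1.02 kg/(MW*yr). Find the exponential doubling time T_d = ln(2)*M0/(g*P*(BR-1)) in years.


Breeding gain G = BR - 1 = 1.296 - 1 = 0.296
Fissile production rate = g * P * G = 1.02 * 1856 * 0.296 = 560.36352 kg/yr
T_d = ln(2) * M0 / (g * P * G)
T_d = ln(2) * 8297 / 560.36352 = 10.263 yr

10.263


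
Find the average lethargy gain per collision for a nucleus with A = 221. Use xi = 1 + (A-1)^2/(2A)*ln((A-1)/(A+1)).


xi = 1 + (A-1)^2/(2A) * ln((A-1)/(A+1))
xi = 1 + (221-1)^2/(2*221) * ln((221-1)/(221 +1))
xi = 0.0090225

0.0090225


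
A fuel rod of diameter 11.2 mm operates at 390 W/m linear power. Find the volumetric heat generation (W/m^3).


r = D / 2 / 1000 = 11.2 / 2 / 1000 = 0.0056 m
q''' = q' / (pi * r^2)
q''' = 390 / (pi * 0.0056^2)
q''' = 3.9586e+06 W/m^3

3.9586e+06


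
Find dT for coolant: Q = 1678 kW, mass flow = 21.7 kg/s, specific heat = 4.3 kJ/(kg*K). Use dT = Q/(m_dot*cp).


dT = Q / (m_dot * cp)
dT = 1678 / (21.7 * 4.3)
dT = 17.983 C

17.983


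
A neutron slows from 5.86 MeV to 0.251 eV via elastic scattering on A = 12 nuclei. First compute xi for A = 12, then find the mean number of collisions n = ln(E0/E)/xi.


xi = 1 + (A-1)^2/(2A)*ln((A-1)/(A+1)) = 0.1577690 (for A = 12)
n = ln(E0/E) / xi
n = ln(5.86e6 / 0.251) / 0.1577690
n = ln(2.334661e+07) / 0.1577690 = 107.54

107.54


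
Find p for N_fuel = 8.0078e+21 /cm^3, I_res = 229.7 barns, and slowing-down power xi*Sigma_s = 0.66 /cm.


p = exp(-N * I * 1e-24 / (xi*Sigma_s))
p = exp(-8.0078e+21 * 229.7 * 1e-24 / 0.66)
p = 0.061608

0.061608


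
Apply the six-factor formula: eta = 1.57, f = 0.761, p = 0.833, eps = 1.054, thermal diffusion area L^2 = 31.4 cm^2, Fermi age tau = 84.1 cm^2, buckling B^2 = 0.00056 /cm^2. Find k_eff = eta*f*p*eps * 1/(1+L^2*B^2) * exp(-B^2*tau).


k_inf = eta*f*p*eps = 1.57*0.761*0.833*1.054 = 1.048987
P_TNL = 1/(1 + L^2*B^2) = 1/(1 + 31.4*0.00056) = 0.9827199
P_FNL = exp(-B^2*tau) = exp(-0.00056*84.1) = 0.9539958
k_eff = k_inf * P_TNL * P_FNL = 1.048987 * 0.9827199 * 0.9539958
k_eff = 0.98344

0.98344


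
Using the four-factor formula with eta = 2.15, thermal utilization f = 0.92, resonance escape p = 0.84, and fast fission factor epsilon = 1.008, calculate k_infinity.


k_inf = eta * f * p * epsilon
k_inf = 2.15 * 0.92 * 0.84 * 1.008
k_inf = 1.6748

1.6748


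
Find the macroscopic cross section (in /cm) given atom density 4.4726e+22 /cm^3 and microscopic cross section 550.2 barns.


Sigma = N * sigma_barns * 1e-24
Sigma = 4.4726e+22 * 550.2 * 1e-24
Sigma = 24.608 /cm

24.608


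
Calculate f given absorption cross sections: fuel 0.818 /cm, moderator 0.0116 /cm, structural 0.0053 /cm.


f = Sigma_a_fuel / (Sigma_a_fuel + Sigma_a_mod + Sigma_a_other)
f = 0.818 / (0.818 + 0.0116 + 0.0053)
f = 0.97976

0.97976


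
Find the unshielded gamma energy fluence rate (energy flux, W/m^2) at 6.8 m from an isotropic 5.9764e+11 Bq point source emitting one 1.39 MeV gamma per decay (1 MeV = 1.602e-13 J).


psi = A * E * 1.602e-13 / (4*pi*r^2)
psi = 5.9764e+11 * 1.39 * 1.602e-13 / (4*pi*6.8^2)
psi = 2.2903e-04 W/m^2

2.2903e-04


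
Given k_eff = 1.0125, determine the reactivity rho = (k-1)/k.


rho = (k_eff - 1) / k_eff
rho = (1.0125 - 1) / 1.0125
rho = 0.012346

0.012346


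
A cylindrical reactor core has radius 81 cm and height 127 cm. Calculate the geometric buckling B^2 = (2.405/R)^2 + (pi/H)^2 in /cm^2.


B^2 = (2.405/R)^2 + (pi/H)^2
B^2 = (2.405/81)^2 + (pi/127)^2
B^2 = 0.0014935 /cm^2

0.0014935


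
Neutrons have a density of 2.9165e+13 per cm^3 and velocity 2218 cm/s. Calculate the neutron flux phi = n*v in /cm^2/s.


phi = n * v
phi = 2.9165e+13 * 2218
phi = 6.4688e+16 /cm^2/s

6.4688e+16


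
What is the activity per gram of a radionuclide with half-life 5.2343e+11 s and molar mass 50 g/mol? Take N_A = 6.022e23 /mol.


lambda = ln(2) / t_half = ln(2) / 5.2343e+11 = 1.324240e-12 /s
SA = lambda * N_A / M
SA = 1.324240e-12 * 6.022e23 / 50
SA = 1.5949e+10 Bq/g

1.5949e+10


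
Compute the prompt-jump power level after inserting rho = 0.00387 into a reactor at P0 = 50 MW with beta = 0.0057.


P1/P0 = beta / (beta - rho)
P1/P0 = 0.0057 / (0.0057 - 0.00387) = 3.114754
P1 = 50 * 3.114754 = 155.74 MW

155.74


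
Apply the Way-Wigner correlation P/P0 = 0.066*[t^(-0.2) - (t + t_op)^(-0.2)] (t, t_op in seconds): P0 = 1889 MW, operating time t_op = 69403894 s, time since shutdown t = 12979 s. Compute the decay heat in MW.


P/P0 = 0.066 * [t^(-0.2) - (t + t_op)^(-0.2)]
P/P0 = 0.066 * [12979^(-0.2) - (12979 + 69403894)^(-0.2)]
P/P0 = 0.066 * [0.1504360 - 0.02702135] = 0.008145367
P = 1889 * 0.008145367 = 15.387 MW

15.387


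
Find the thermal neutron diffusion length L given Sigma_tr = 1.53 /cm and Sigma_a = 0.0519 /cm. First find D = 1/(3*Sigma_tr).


D = 1 / (3 * Sigma_tr) = 1 / (3 * 1.53) = 0.2178649 cm
L = sqrt(D / Sigma_a)
L = sqrt(0.2178649 / 0.0519)
L = 2.0488 cm

2.0488


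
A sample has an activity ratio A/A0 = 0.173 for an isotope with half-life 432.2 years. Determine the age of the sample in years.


lambda = ln(2) / t_half = ln(2) / 432.2 = 0.001603765 /yr
t = -ln(A/A0) / lambda
t = -ln(0.173) / 0.001603765
t = 1094.0 yr

1094.0


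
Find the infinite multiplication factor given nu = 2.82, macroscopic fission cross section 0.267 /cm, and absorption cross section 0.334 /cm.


k_inf = nu * Sigma_f / Sigma_a
k_inf = 2.82 * 0.267 / 0.334
k_inf = 2.2543

2.2543


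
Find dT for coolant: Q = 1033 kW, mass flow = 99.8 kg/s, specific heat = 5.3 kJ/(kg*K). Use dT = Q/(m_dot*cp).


dT = Q / (m_dot * cp)
dT = 1033 / (99.8 * 5.3)
dT = 1.9530 C

1.9530


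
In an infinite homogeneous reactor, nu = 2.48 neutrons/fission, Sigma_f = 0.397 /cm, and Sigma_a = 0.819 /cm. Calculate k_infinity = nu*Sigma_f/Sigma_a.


k_inf = nu * Sigma_f / Sigma_a
k_inf = 2.48 * 0.397 / 0.819
k_inf = 1.2021

1.2021


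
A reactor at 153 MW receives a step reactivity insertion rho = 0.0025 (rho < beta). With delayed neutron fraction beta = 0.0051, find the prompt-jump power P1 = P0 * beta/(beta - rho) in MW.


P1/P0 = beta / (beta - rho)
P1/P0 = 0.0051 / (0.0051 - 0.0025) = 1.961538
P1 = 153 * 1.961538 = 300.12 MW

300.12


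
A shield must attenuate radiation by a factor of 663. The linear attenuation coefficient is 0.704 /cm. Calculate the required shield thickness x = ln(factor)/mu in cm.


x = ln(factor) / mu
x = ln(663) / 0.704
x = 9.2284 cm

9.2284


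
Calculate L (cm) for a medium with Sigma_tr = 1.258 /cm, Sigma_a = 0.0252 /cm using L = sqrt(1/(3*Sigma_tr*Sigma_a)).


D = 1 / (3 * Sigma_tr) = 1 / (3 * 1.258) = 0.2649709 cm
L = sqrt(D / Sigma_a)
L = sqrt(0.2649709 / 0.0252)
L = 3.2426 cm

3.2426


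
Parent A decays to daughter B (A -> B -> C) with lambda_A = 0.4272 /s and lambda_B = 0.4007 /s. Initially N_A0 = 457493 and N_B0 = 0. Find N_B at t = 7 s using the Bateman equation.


N_B(t) = lambda_A * N_A0 / (lambda_B - lambda_A) * [exp(-lambda_A*t) - exp(-lambda_B*t)]
exp(-0.4272*7) = 0.05026733; exp(-0.4007*7) = 0.06051282
N_B = 0.4272 * 457493 / (0.4007 - 0.4272) * (0.05026733 - 0.06051282)
N_B = 75562

75562


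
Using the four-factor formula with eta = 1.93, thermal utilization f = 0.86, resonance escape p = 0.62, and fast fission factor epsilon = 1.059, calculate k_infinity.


k_inf = eta * f * p * epsilon
k_inf = 1.93 * 0.86 * 0.62 * 1.059
k_inf = 1.0898

1.0898


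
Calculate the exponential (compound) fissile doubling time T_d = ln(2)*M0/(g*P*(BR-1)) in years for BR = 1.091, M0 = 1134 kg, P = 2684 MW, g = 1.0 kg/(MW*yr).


Breeding gain G = BR - 1 = 1.091 - 1 = 0.091
Fissile production rate = g * P * G = 1.0 * 2684 * 0.091 = 244.244 kg/yr
T_d = ln(2) * M0 / (g * P * G)
T_d = ln(2) * 1134 / 244.244 = 3.2182 yr

3.2182


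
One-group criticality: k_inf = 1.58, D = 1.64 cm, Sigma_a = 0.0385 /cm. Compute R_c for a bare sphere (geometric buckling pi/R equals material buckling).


L^2 = D / Sigma_a = 1.64 / 0.0385 = 42.59740 cm^2
B_m^2 = (k_inf - 1) / L^2 = (1.58 - 1) / 42.59740 = 0.01361585 /cm^2
For a bare sphere: B_g = pi/R, so R_c = pi / sqrt(B_m^2)
R_c = pi / sqrt(0.01361585) = 26.923 cm

26.923


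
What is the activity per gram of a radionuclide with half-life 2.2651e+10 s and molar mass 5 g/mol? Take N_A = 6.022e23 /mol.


lambda = ln(2) / t_half = ln(2) / 2.2651e+10 = 3.060117e-11 /s
SA = lambda * N_A / M
SA = 3.060117e-11 * 6.022e23 / 5
SA = 3.6856e+12 Bq/g

3.6856e+12


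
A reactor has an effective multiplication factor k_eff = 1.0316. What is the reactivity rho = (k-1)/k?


rho = (k_eff - 1) / k_eff
rho = (1.0316 - 1) / 1.0316
rho = 0.030632

0.030632


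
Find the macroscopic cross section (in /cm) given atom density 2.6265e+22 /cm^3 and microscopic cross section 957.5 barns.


Sigma = N * sigma_barns * 1e-24
Sigma = 2.6265e+22 * 957.5 * 1e-24
Sigma = 25.149 /cm

25.149


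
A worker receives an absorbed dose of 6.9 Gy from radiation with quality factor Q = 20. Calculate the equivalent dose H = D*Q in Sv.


H = D * Q
H = 6.9 * 20
H = 138.00 Sv

138.00


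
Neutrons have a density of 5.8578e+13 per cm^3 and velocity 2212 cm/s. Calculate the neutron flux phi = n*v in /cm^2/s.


phi = n * v
phi = 5.8578e+13 * 2212
phi = 1.2957e+17 /cm^2/s

1.2957e+17


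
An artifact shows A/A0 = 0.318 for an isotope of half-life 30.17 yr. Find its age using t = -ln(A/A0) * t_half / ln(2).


lambda = ln(2) / t_half = ln(2) / 30.17 = 0.02297472 /yr
t = -ln(A/A0) / lambda
t = -ln(0.318) / 0.02297472
t = 49.868 yr

49.868


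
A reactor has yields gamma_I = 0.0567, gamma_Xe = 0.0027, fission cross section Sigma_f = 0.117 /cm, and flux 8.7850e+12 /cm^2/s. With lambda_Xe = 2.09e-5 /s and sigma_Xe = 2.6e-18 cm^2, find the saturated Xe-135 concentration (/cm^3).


Xe_eq = (gamma_I + gamma_Xe) * Sigma_f * phi / (lambda_Xe + sigma_Xe * phi)
Numerator = (0.0567 + 0.0027) * 0.117 * 8.7850e+12 = 6.105399e+10
Denominator = 2.09e-5 + 2.6e-18 * 8.7850e+12 = 4.374100e-05
Xe_eq = 6.105399e+10 / 4.374100e-05 = 1.3958e+15 /cm^3

1.3958e+15


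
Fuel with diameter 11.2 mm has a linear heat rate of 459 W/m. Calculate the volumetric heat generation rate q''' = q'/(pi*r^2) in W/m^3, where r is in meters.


r = D / 2 / 1000 = 11.2 / 2 / 1000 = 0.0056 m
q''' = q' / (pi * r^2)
q''' = 459 / (pi * 0.0056^2)
q''' = 4.6589e+06 W/m^3

4.6589e+06


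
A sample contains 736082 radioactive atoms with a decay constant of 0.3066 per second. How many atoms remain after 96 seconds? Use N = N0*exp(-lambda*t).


N = N0 * exp(-lambda * t)
N = 736082 * exp(-0.3066 * 96)
N = 1.2136e-07

1.2136e-07


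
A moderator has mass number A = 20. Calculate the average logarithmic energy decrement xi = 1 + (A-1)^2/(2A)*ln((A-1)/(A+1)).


xi = 1 + (A-1)^2/(2A) * ln((A-1)/(A+1))
xi = 1 + (20-1)^2/(2*20) * ln((20-1)/(20 +1))
xi = 0.096747

0.096747


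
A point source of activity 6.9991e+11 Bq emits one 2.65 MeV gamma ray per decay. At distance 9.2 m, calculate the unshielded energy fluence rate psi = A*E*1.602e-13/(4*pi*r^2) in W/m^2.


psi = A * E * 1.602e-13 / (4*pi*r^2)
psi = 6.9991e+11 * 2.65 * 1.602e-13 / (4*pi*9.2^2)
psi = 2.7936e-04 W/m^2

2.7936e-04


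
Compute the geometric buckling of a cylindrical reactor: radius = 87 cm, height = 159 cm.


B^2 = (2.405/R)^2 + (pi/H)^2
B^2 = (2.405/87)^2 + (pi/159)^2
B^2 = 0.0011546 /cm^2

0.0011546


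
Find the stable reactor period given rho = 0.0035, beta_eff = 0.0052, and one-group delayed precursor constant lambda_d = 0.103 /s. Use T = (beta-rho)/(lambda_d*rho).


T = (beta - rho) / (lambda_d * rho)
T = (0.0052 - 0.0035) / (0.103 * 0.0035)
T = 4.7157 s

4.7157


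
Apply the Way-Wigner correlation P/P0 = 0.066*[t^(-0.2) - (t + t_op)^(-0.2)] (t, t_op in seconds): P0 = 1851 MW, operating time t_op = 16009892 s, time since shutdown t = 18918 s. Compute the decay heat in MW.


P/P0 = 0.066 * [t^(-0.2) - (t + t_op)^(-0.2)]
P/P0 = 0.066 * [18918^(-0.2) - (18918 + 16009892)^(-0.2)]
P/P0 = 0.066 * [0.1395163 - 0.03622595] = 0.006817163
P = 1851 * 0.006817163 = 12.619 MW

12.619


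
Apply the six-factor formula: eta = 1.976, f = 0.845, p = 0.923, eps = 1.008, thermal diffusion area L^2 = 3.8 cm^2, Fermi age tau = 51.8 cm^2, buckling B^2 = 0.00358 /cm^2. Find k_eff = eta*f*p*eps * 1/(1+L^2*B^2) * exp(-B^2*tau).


k_inf = eta*f*p*eps = 1.976*0.845*0.923*1.008 = 1.553481
P_TNL = 1/(1 + L^2*B^2) = 1/(1 + 3.8*0.00358) = 0.9865786
P_FNL = exp(-B^2*tau) = exp(-0.00358*51.8) = 0.8307354
k_eff = k_inf * P_TNL * P_FNL = 1.553481 * 0.9865786 * 0.8307354
k_eff = 1.2732

1.2732


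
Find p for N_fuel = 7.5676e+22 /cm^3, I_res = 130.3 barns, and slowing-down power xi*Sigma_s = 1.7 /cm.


p = exp(-N * I * 1e-24 / (xi*Sigma_s))
p = exp(-7.5676e+22 * 130.3 * 1e-24 / 1.7)
p = 0.0030265

0.0030265


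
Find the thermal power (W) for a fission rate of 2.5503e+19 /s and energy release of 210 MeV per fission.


P = fission_rate * E_MeV * 1.602e-13
P = 2.5503e+19 * 210 * 1.602e-13
P = 8.5797e+08 W

8.5797e+08


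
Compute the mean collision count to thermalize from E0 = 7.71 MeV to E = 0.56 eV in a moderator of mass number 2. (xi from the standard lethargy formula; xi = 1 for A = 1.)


xi = 1 + (A-1)^2/(2A)*ln((A-1)/(A+1)) = 0.7253469 (for A = 2)
n = ln(E0/E) / xi
n = ln(7.71e6 / 0.56) / 0.7253469
n = ln(1.376786e+07) / 0.7253469 = 22.662

22.662


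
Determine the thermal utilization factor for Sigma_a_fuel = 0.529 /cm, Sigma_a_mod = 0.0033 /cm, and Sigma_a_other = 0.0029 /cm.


f = Sigma_a_fuel / (Sigma_a_fuel + Sigma_a_mod + Sigma_a_other)
f = 0.529 / (0.529 + 0.0033 + 0.0029)
f = 0.98842

0.98842


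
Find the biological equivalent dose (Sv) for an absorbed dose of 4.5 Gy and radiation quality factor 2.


H = D * Q
H = 4.5 * 2
H = 9.0000 Sv

9.0000


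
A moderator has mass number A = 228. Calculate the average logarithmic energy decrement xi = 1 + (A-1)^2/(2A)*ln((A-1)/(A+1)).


xi = 1 + (A-1)^2/(2A) * ln((A-1)/(A+1))
xi = 1 + (228-1)^2/(2*228) * ln((228-1)/(228 +1))
xi = 0.0087463

0.0087463


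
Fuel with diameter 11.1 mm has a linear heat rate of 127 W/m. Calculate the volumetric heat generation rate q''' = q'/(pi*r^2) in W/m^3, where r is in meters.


r = D / 2 / 1000 = 11.1 / 2 / 1000 = 0.00555 m
q''' = q' / (pi * r^2)
q''' = 127 / (pi * 0.00555^2)
q''' = 1.3124e+06 W/m^3

1.3124e+06


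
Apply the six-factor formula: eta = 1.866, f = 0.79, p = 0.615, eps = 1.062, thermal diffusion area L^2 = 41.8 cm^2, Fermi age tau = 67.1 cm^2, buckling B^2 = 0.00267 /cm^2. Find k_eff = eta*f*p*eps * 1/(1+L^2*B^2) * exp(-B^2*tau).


k_inf = eta*f*p*eps = 1.866*0.79*0.615*1.062 = 0.9628051
P_TNL = 1/(1 + L^2*B^2) = 1/(1 + 41.8*0.00267) = 0.8995993
P_FNL = exp(-B^2*tau) = exp(-0.00267*67.1) = 0.8359746
k_eff = k_inf * P_TNL * P_FNL = 0.9628051 * 0.8995993 * 0.8359746
k_eff = 0.72407

0.72407


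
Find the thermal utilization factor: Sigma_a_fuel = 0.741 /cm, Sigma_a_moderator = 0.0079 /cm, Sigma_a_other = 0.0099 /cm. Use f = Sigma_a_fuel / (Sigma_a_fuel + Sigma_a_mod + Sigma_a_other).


f = Sigma_a_fuel / (Sigma_a_fuel + Sigma_a_mod + Sigma_a_other)
f = 0.741 / (0.741 + 0.0079 + 0.0099)
f = 0.97654

0.97654


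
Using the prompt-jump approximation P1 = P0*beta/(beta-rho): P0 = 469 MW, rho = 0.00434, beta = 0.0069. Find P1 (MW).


P1/P0 = beta / (beta - rho)
P1/P0 = 0.0069 / (0.0069 - 0.00434) = 2.695312
P1 = 469 * 2.695312 = 1264.1 MW

1264.1


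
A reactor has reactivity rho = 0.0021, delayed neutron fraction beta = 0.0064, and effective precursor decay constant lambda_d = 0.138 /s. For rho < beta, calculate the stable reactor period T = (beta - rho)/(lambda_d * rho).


T = (beta - rho) / (lambda_d * rho)
T = (0.0064 - 0.0021) / (0.138 * 0.0021)
T = 14.838 s

14.838


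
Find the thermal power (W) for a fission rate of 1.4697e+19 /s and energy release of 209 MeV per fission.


P = fission_rate * E_MeV * 1.602e-13
P = 1.4697e+19 * 209 * 1.602e-13
P = 4.9208e+08 W

4.9208e+08


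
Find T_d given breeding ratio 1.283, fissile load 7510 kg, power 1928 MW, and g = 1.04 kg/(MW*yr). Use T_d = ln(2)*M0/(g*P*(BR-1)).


Breeding gain G = BR - 1 = 1.283 - 1 = 0.283
Fissile production rate = g * P * G = 1.04 * 1928 * 0.283 = 567.44896 kg/yr
T_d = ln(2) * M0 / (g * P * G)
T_d = ln(2) * 7510 / 567.44896 = 9.1736 yr

9.1736


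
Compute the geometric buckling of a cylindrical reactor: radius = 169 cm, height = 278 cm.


B^2 = (2.405/R)^2 + (pi/H)^2
B^2 = (2.405/169)^2 + (pi/278)^2
B^2 = 3.3022e-04 /cm^2

3.3022e-04


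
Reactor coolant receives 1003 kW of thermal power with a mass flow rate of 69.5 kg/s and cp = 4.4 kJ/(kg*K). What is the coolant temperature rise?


dT = Q / (m_dot * cp)
dT = 1003 / (69.5 * 4.4)
dT = 3.2799 C

3.2799


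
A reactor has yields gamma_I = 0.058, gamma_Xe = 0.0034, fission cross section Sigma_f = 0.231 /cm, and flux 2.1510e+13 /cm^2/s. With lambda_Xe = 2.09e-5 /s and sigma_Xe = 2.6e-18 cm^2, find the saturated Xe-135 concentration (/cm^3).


Xe_eq = (gamma_I + gamma_Xe) * Sigma_f * phi / (lambda_Xe + sigma_Xe * phi)
Numerator = (0.058 + 0.0034) * 0.231 * 2.1510e+13 = 3.050849e+11
Denominator = 2.09e-5 + 2.6e-18 * 2.1510e+13 = 7.682600e-05
Xe_eq = 3.050849e+11 / 7.682600e-05 = 3.9711e+15 /cm^3

3.9711e+15


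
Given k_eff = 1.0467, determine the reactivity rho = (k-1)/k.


rho = (k_eff - 1) / k_eff
rho = (1.0467 - 1) / 1.0467
rho = 0.044616

0.044616


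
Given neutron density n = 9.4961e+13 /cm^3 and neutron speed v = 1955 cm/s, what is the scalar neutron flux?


phi = n * v
phi = 9.4961e+13 * 1955
phi = 1.8565e+17 /cm^2/s

1.8565e+17


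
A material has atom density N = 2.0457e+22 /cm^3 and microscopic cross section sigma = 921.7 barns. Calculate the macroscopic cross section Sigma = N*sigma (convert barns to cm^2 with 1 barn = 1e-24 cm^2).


Sigma = N * sigma_barns * 1e-24
Sigma = 2.0457e+22 * 921.7 * 1e-24
Sigma = 18.855 /cm

18.855


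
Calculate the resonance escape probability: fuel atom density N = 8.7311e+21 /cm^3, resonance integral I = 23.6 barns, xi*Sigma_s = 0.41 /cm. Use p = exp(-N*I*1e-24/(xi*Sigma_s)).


p = exp(-N * I * 1e-24 / (xi*Sigma_s))
p = exp(-8.7311e+21 * 23.6 * 1e-24 / 0.41)
p = 0.60497

0.60497


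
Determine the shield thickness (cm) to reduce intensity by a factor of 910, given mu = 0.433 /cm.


x = ln(factor) / mu
x = ln(910) / 0.433
x = 15.735 cm

15.735


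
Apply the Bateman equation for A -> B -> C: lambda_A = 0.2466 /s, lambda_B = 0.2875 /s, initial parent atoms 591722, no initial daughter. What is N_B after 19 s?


N_B(t) = lambda_A * N_A0 / (lambda_B - lambda_A) * [exp(-lambda_A*t) - exp(-lambda_B*t)]
exp(-0.2466*19) = 0.009229042; exp(-0.2875*19) = 0.004242935
N_B = 0.2466 * 591722 / (0.2875 - 0.2466) * (0.009229042 - 0.004242935)
N_B = 17789

17789


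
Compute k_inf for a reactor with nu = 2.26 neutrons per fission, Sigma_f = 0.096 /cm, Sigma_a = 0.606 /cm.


k_inf = nu * Sigma_f / Sigma_a
k_inf = 2.26 * 0.096 / 0.606
k_inf = 0.35802

0.35802


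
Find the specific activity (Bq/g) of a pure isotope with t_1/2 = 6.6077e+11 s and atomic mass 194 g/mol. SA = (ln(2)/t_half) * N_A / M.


lambda = ln(2) / t_half = ln(2) / 6.6077e+11 = 1.048999e-12 /s
SA = lambda * N_A / M
SA = 1.048999e-12 * 6.022e23 / 194
SA = 3.2562e+09 Bq/g

3.2562e+09


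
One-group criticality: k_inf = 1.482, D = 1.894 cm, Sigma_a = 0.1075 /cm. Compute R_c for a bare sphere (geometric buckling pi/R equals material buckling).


L^2 = D / Sigma_a = 1.894 / 0.1075 = 17.61860 cm^2
B_m^2 = (k_inf - 1) / L^2 = (1.482 - 1) / 17.61860 = 0.02735745 /cm^2
For a bare sphere: B_g = pi/R, so R_c = pi / sqrt(B_m^2)
R_c = pi / sqrt(0.02735745) = 18.994 cm

18.994


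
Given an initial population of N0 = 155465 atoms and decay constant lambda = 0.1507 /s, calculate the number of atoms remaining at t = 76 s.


N = N0 * exp(-lambda * t)
N = 155465 * exp(-0.1507 * 76)
N = 1.6503

1.6503


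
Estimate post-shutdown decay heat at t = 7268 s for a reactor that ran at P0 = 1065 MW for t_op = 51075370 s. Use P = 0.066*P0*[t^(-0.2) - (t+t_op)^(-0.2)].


P/P0 = 0.066 * [t^(-0.2) - (t + t_op)^(-0.2)]
P/P0 = 0.066 * [7268^(-0.2) - (7268 + 51075370)^(-0.2)]
P/P0 = 0.066 * [0.1689340 - 0.02873064] = 0.009253422
P = 1065 * 0.009253422 = 9.8549 MW

9.8549


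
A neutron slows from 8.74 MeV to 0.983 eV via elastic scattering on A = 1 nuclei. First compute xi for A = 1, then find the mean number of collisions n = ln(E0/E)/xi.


xi = 1 + (A-1)^2/(2A)*ln((A-1)/(A+1)) = 1 (for A = 1)
n = ln(E0/E) / xi
n = ln(8.74e6 / 0.983) / 1
n = ln(8.891150e+06) / 1 = 16.001

16.001


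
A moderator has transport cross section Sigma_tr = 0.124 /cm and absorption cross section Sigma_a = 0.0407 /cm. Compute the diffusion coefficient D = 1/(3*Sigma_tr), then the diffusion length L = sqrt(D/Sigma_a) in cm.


D = 1 / (3 * Sigma_tr) = 1 / (3 * 0.124) = 2.688172 cm
L = sqrt(D / Sigma_a)
L = sqrt(2.688172 / 0.0407)
L = 8.1270 cm

8.1270


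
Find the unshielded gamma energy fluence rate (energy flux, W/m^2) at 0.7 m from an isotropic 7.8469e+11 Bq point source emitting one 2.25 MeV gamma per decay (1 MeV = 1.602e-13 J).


psi = A * E * 1.602e-13 / (4*pi*r^2)
psi = 7.8469e+11 * 2.25 * 1.602e-13 / (4*pi*0.7^2)
psi = 0.045934 W/m^2

0.045934


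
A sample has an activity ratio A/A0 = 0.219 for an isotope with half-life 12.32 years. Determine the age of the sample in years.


lambda = ln(2) / t_half = ln(2) / 12.32 = 0.05626195 /yr
t = -ln(A/A0) / lambda
t = -ln(0.219) / 0.05626195
t = 26.993 yr

26.993


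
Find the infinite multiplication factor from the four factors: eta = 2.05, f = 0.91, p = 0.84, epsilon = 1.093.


k_inf = eta * f * p * epsilon
k_inf = 2.05 * 0.91 * 0.84 * 1.093
k_inf = 1.7128

1.7128


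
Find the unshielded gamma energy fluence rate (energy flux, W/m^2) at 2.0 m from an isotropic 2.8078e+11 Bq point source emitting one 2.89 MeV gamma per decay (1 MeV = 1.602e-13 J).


psi = A * E * 1.602e-13 / (4*pi*r^2)
psi = 2.8078e+11 * 2.89 * 1.602e-13 / (4*pi*2.0^2)
psi = 0.0025862 W/m^2

0.0025862
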